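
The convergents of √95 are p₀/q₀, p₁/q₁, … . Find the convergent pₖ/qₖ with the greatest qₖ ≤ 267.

√95 = [9; 1, 2, 1, 18, …] (period length 4).
Convergents:
  p_0/q_0 = 9/1
  p_1/q_1 = 10/1
  p_2/q_2 = 29/3
  p_3/q_3 = 39/4
  p_4/q_4 = 731/75
  p_5/q_5 = 770/79
  p_6/q_6 = 2271/233
  p_7/q_7 = 3041/312
q_6 = 233 ≤ 267 < 312 = q_7, so the answer is 2271/233.

2271/233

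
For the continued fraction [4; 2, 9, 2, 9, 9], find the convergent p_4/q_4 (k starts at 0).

Using pₖ = aₖpₖ₋₁ + pₖ₋₂, qₖ = aₖqₖ₋₁ + qₖ₋₂ (with p₋₁=1, p₋₂=0, q₋₁=0, q₋₂=1):
  k=0: a=4, p=4, q=1
  k=1: a=2, p=9, q=2
  k=2: a=9, p=85, q=19
  k=3: a=2, p=179, q=40
  k=4: a=9, p=1696, q=379

1696/379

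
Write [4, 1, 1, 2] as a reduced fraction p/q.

Using pₖ = aₖpₖ₋₁ + pₖ₋₂ and qₖ = aₖqₖ₋₁ + qₖ₋₂:
  k=0: a=4, p=4, q=1
  k=1: a=1, p=5, q=1
  k=2: a=1, p=9, q=2
  k=3: a=2, p=23, q=5

23/5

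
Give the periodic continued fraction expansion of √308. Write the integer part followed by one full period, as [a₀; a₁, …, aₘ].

a₀ = ⌊√308⌋ = 17.
With m₀=0, d₀=1 and mₖ₊₁ = dₖaₖ − mₖ, dₖ₊₁ = (n − mₖ₊₁²)/dₖ, aₖ₊₁ = ⌊(a₀+mₖ₊₁)/dₖ₊₁⌋:
  k=1: m=17, d=19, a=1
  k=2: m=2, d=16, a=1
  k=3: m=14, d=7, a=4
  k=4: m=14, d=16, a=1
  k=5: m=2, d=19, a=1
  k=6: m=17, d=1, a=34
d=1 and a=2a₀=34 at k=6, so the next step gives (m, d) = (17, 19) again — its k=1 value — and the period has length 6.

[17; 1, 1, 4, 1, 1, 34]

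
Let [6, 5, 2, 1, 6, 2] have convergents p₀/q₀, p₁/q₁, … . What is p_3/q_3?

Using pₖ = aₖpₖ₋₁ + pₖ₋₂, qₖ = aₖqₖ₋₁ + qₖ₋₂ (with p₋₁=1, p₋₂=0, q₋₁=0, q₋₂=1):
  k=0: a=6, p=6, q=1
  k=1: a=5, p=31, q=5
  k=2: a=2, p=68, q=11
  k=3: a=1, p=99, q=16

99/16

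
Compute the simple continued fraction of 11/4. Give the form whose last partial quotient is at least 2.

[2; 1, 3]

11 = 2*4 + 3
4 = 1*3 + 1
3 = 3*1 + 0  (stop)
So 11/4 = [2; 1, 3].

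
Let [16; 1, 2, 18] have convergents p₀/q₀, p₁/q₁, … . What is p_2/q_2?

Using pₖ = aₖpₖ₋₁ + pₖ₋₂, qₖ = aₖqₖ₋₁ + qₖ₋₂ (with p₋₁=1, p₋₂=0, q₋₁=0, q₋₂=1):
  k=0: a=16, p=16, q=1
  k=1: a=1, p=17, q=1
  k=2: a=2, p=50, q=3

50/3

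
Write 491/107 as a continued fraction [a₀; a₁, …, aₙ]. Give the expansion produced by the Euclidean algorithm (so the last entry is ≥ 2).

491 = 4*107 + 63
107 = 1*63 + 44
63 = 1*44 + 19
44 = 2*19 + 6
19 = 3*6 + 1
6 = 6*1 + 0  (stop)
So 491/107 = [4; 1, 1, 2, 3, 6].

[4; 1, 1, 2, 3, 6]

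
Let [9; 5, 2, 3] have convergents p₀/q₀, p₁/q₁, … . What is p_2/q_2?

101/11

Using pₖ = aₖpₖ₋₁ + pₖ₋₂, qₖ = aₖqₖ₋₁ + qₖ₋₂ (with p₋₁=1, p₋₂=0, q₋₁=0, q₋₂=1):
  k=0: a=9, p=9, q=1
  k=1: a=5, p=46, q=5
  k=2: a=2, p=101, q=11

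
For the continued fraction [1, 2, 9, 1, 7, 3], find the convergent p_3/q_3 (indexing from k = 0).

Using pₖ = aₖpₖ₋₁ + pₖ₋₂, qₖ = aₖqₖ₋₁ + qₖ₋₂ (with p₋₁=1, p₋₂=0, q₋₁=0, q₋₂=1):
  k=0: a=1, p=1, q=1
  k=1: a=2, p=3, q=2
  k=2: a=9, p=28, q=19
  k=3: a=1, p=31, q=21

31/21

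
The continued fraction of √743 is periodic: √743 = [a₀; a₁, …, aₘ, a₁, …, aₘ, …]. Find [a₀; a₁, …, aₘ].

[27; 3, 1, 7, 27, 7, 1, 3, 54]

a₀ = ⌊√743⌋ = 27.
With m₀=0, d₀=1 and mₖ₊₁ = dₖaₖ − mₖ, dₖ₊₁ = (n − mₖ₊₁²)/dₖ, aₖ₊₁ = ⌊(a₀+mₖ₊₁)/dₖ₊₁⌋:
  k=1: m=27, d=14, a=3
  k=2: m=15, d=37, a=1
  k=3: m=22, d=7, a=7
  k=4: m=27, d=2, a=27
  k=5: m=27, d=7, a=7
  k=6: m=22, d=37, a=1
  k=7: m=15, d=14, a=3
  k=8: m=27, d=1, a=54
d=1 and a=2a₀=54 at k=8, so the next step gives (m, d) = (27, 14) again — its k=1 value — and the period has length 8.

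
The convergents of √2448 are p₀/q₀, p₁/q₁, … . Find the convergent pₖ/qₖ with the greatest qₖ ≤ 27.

1039/21

√2448 = [49; 2, 10, 2, 98, …] (period length 4).
Convergents:
  p_0/q_0 = 49/1
  p_1/q_1 = 99/2
  p_2/q_2 = 1039/21
  p_3/q_3 = 2177/44
q_2 = 21 ≤ 27 < 44 = q_3, so the answer is 1039/21.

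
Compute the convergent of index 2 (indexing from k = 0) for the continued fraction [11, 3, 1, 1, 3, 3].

45/4

Using pₖ = aₖpₖ₋₁ + pₖ₋₂, qₖ = aₖqₖ₋₁ + qₖ₋₂ (with p₋₁=1, p₋₂=0, q₋₁=0, q₋₂=1):
  k=0: a=11, p=11, q=1
  k=1: a=3, p=34, q=3
  k=2: a=1, p=45, q=4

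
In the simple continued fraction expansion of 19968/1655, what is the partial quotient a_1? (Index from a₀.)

15

19968 = 12·1655 + 108   →  a_0 = 12
1655 = 15·108 + 35   →  a_1 = 15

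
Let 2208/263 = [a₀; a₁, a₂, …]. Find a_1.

2

2208 = 8·263 + 104   →  a_0 = 8
263 = 2·104 + 55   →  a_1 = 2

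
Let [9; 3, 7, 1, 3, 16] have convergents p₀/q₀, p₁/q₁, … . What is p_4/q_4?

Using pₖ = aₖpₖ₋₁ + pₖ₋₂, qₖ = aₖqₖ₋₁ + qₖ₋₂ (with p₋₁=1, p₋₂=0, q₋₁=0, q₋₂=1):
  k=0: a=9, p=9, q=1
  k=1: a=3, p=28, q=3
  k=2: a=7, p=205, q=22
  k=3: a=1, p=233, q=25
  k=4: a=3, p=904, q=97

904/97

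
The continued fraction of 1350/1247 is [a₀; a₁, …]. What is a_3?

1350 = 1·1247 + 103   →  a_0 = 1
1247 = 12·103 + 11   →  a_1 = 12
103 = 9·11 + 4   →  a_2 = 9
11 = 2·4 + 3   →  a_3 = 2

2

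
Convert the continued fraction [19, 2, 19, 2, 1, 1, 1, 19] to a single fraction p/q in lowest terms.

121621/6241

Using pₖ = aₖpₖ₋₁ + pₖ₋₂ and qₖ = aₖqₖ₋₁ + qₖ₋₂:
  k=0: a=19, p=19, q=1
  k=1: a=2, p=39, q=2
  k=2: a=19, p=760, q=39
  k=3: a=2, p=1559, q=80
  k=4: a=1, p=2319, q=119
  k=5: a=1, p=3878, q=199
  k=6: a=1, p=6197, q=318
  k=7: a=19, p=121621, q=6241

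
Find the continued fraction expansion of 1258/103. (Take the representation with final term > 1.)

[12; 4, 1, 2, 7]

1258 = 12×103 + 22
103 = 4×22 + 15
22 = 1×15 + 7
15 = 2×7 + 1
7 = 7×1 + 0  (stop)
So 1258/103 = [12; 4, 1, 2, 7].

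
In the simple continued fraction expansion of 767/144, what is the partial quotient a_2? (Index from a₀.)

15

767 = 5·144 + 47   →  a_0 = 5
144 = 3·47 + 3   →  a_1 = 3
47 = 15·3 + 2   →  a_2 = 15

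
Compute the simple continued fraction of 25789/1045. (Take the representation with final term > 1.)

25789 = 24·1045 + 709
1045 = 1·709 + 336
709 = 2·336 + 37
336 = 9·37 + 3
37 = 12·3 + 1
3 = 3·1 + 0  (stop)
So 25789/1045 = [24; 1, 2, 9, 12, 3].

[24; 1, 2, 9, 12, 3]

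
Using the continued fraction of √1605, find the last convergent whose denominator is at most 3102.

51320/1281

√1605 = [40; 16, 80, …] (period length 2).
Convergents:
  p_0/q_0 = 40/1
  p_1/q_1 = 641/16
  p_2/q_2 = 51320/1281
  p_3/q_3 = 821761/20512
q_2 = 1281 ≤ 3102 < 20512 = q_3, so the answer is 51320/1281.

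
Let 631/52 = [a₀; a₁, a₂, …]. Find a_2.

631 = 12·52 + 7   →  a_0 = 12
52 = 7·7 + 3   →  a_1 = 7
7 = 2·3 + 1   →  a_2 = 2

2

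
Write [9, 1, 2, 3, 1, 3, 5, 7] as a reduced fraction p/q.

Fold from the inside: start with 7/1.
  5 + 1/7 = 36/7
  3 + 7/36 = 115/36
  1 + 36/115 = 151/115
  3 + 115/151 = 568/151
  2 + 151/568 = 1287/568
  1 + 568/1287 = 1855/1287
  9 + 1287/1855 = 17982/1855

17982/1855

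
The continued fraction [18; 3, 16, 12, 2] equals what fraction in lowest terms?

Using pₖ = aₖpₖ₋₁ + pₖ₋₂ and qₖ = aₖqₖ₋₁ + qₖ₋₂:
  k=0: a=18, p=18, q=1
  k=1: a=3, p=55, q=3
  k=2: a=16, p=898, q=49
  k=3: a=12, p=10831, q=591
  k=4: a=2, p=22560, q=1231

22560/1231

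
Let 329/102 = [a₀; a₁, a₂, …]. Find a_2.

329 = 3·102 + 23   →  a_0 = 3
102 = 4·23 + 10   →  a_1 = 4
23 = 2·10 + 3   →  a_2 = 2

2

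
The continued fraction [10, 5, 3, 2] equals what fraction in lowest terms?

377/37

Fold from the inside: start with 2/1.
  3 + 1/2 = 7/2
  5 + 2/7 = 37/7
  10 + 7/37 = 377/37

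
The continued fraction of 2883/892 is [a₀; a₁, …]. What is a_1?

2883 = 3·892 + 207   →  a_0 = 3
892 = 4·207 + 64   →  a_1 = 4

4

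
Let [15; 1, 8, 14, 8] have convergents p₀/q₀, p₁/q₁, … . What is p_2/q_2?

143/9

Using pₖ = aₖpₖ₋₁ + pₖ₋₂, qₖ = aₖqₖ₋₁ + qₖ₋₂ (with p₋₁=1, p₋₂=0, q₋₁=0, q₋₂=1):
  k=0: a=15, p=15, q=1
  k=1: a=1, p=16, q=1
  k=2: a=8, p=143, q=9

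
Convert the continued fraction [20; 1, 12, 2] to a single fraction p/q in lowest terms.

Fold from the inside: start with 2/1.
  12 + 1/2 = 25/2
  1 + 2/25 = 27/25
  20 + 25/27 = 565/27

565/27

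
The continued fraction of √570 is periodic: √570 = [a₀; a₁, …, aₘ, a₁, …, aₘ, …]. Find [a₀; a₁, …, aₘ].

[23; 1, 6, 1, 46]

a₀ = ⌊√570⌋ = 23.
With m₀=0, d₀=1 and mₖ₊₁ = dₖaₖ − mₖ, dₖ₊₁ = (n − mₖ₊₁²)/dₖ, aₖ₊₁ = ⌊(a₀+mₖ₊₁)/dₖ₊₁⌋:
  k=1: m=23, d=41, a=1
  k=2: m=18, d=6, a=6
  k=3: m=18, d=41, a=1
  k=4: m=23, d=1, a=46
d=1 and a=2a₀=46 at k=4, so the next step gives (m, d) = (23, 41) again — its k=1 value — and the period has length 4.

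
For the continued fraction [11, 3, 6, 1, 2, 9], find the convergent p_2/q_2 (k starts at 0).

215/19

Using pₖ = aₖpₖ₋₁ + pₖ₋₂, qₖ = aₖqₖ₋₁ + qₖ₋₂ (with p₋₁=1, p₋₂=0, q₋₁=0, q₋₂=1):
  k=0: a=11, p=11, q=1
  k=1: a=3, p=34, q=3
  k=2: a=6, p=215, q=19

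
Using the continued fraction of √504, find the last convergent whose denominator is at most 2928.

40365/1798

√504 = [22; 2, 4, 2, 44, …] (period length 4).
Convergents:
  p_0/q_0 = 22/1
  p_1/q_1 = 45/2
  p_2/q_2 = 202/9
  p_3/q_3 = 449/20
  p_4/q_4 = 19958/889
  p_5/q_5 = 40365/1798
  p_6/q_6 = 181418/8081
q_5 = 1798 ≤ 2928 < 8081 = q_6, so the answer is 40365/1798.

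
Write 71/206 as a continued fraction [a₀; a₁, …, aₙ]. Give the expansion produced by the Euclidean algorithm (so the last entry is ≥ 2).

[0; 2, 1, 9, 7]

71 = 0*206 + 71
206 = 2*71 + 64
71 = 1*64 + 7
64 = 9*7 + 1
7 = 7*1 + 0  (stop)
So 71/206 = [0; 2, 1, 9, 7].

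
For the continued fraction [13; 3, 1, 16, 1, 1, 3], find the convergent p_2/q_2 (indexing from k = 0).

53/4

Using pₖ = aₖpₖ₋₁ + pₖ₋₂, qₖ = aₖqₖ₋₁ + qₖ₋₂ (with p₋₁=1, p₋₂=0, q₋₁=0, q₋₂=1):
  k=0: a=13, p=13, q=1
  k=1: a=3, p=40, q=3
  k=2: a=1, p=53, q=4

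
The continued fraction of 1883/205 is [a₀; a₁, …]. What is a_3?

1

1883 = 9·205 + 38   →  a_0 = 9
205 = 5·38 + 15   →  a_1 = 5
38 = 2·15 + 8   →  a_2 = 2
15 = 1·8 + 7   →  a_3 = 1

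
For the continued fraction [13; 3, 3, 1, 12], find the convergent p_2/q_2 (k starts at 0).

Using pₖ = aₖpₖ₋₁ + pₖ₋₂, qₖ = aₖqₖ₋₁ + qₖ₋₂ (with p₋₁=1, p₋₂=0, q₋₁=0, q₋₂=1):
  k=0: a=13, p=13, q=1
  k=1: a=3, p=40, q=3
  k=2: a=3, p=133, q=10

133/10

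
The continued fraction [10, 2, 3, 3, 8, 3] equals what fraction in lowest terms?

Using pₖ = aₖpₖ₋₁ + pₖ₋₂ and qₖ = aₖqₖ₋₁ + qₖ₋₂:
  k=0: a=10, p=10, q=1
  k=1: a=2, p=21, q=2
  k=2: a=3, p=73, q=7
  k=3: a=3, p=240, q=23
  k=4: a=8, p=1993, q=191
  k=5: a=3, p=6219, q=596

6219/596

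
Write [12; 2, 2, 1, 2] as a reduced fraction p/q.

236/19

Fold from the inside: start with 2/1.
  1 + 1/2 = 3/2
  2 + 2/3 = 8/3
  2 + 3/8 = 19/8
  12 + 8/19 = 236/19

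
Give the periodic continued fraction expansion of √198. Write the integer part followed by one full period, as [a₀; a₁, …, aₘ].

[14; 14, 28]

a₀ = ⌊√198⌋ = 14.
With m₀=0, d₀=1 and mₖ₊₁ = dₖaₖ − mₖ, dₖ₊₁ = (n − mₖ₊₁²)/dₖ, aₖ₊₁ = ⌊(a₀+mₖ₊₁)/dₖ₊₁⌋:
  k=1: m=14, d=2, a=14
  k=2: m=14, d=1, a=28
d=1 and a=2a₀=28 at k=2, so the next step gives (m, d) = (14, 2) again — its k=1 value — and the period has length 2.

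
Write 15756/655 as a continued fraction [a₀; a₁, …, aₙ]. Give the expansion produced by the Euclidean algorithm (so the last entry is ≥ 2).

15756 = 24·655 + 36
655 = 18·36 + 7
36 = 5·7 + 1
7 = 7·1 + 0  (stop)
So 15756/655 = [24; 18, 5, 7].

[24; 18, 5, 7]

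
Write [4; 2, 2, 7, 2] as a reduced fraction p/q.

Fold from the inside: start with 2/1.
  7 + 1/2 = 15/2
  2 + 2/15 = 32/15
  2 + 15/32 = 79/32
  4 + 32/79 = 348/79

348/79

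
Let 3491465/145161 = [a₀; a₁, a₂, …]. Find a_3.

4

3491465 = 24·145161 + 7601   →  a_0 = 24
145161 = 19·7601 + 742   →  a_1 = 19
7601 = 10·742 + 181   →  a_2 = 10
742 = 4·181 + 18   →  a_3 = 4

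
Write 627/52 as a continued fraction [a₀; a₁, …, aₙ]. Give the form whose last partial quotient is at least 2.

[12; 17, 3]

627 = 12×52 + 3
52 = 17×3 + 1
3 = 3×1 + 0  (stop)
So 627/52 = [12; 17, 3].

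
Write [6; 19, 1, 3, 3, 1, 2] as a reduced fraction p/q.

Fold from the inside: start with 2/1.
  1 + 1/2 = 3/2
  3 + 2/3 = 11/3
  3 + 3/11 = 36/11
  1 + 11/36 = 47/36
  19 + 36/47 = 929/47
  6 + 47/929 = 5621/929

5621/929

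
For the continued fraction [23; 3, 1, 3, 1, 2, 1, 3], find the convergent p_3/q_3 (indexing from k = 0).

Using pₖ = aₖpₖ₋₁ + pₖ₋₂, qₖ = aₖqₖ₋₁ + qₖ₋₂ (with p₋₁=1, p₋₂=0, q₋₁=0, q₋₂=1):
  k=0: a=23, p=23, q=1
  k=1: a=3, p=70, q=3
  k=2: a=1, p=93, q=4
  k=3: a=3, p=349, q=15

349/15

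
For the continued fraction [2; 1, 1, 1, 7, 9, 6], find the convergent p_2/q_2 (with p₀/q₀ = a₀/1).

5/2

Using pₖ = aₖpₖ₋₁ + pₖ₋₂, qₖ = aₖqₖ₋₁ + qₖ₋₂ (with p₋₁=1, p₋₂=0, q₋₁=0, q₋₂=1):
  k=0: a=2, p=2, q=1
  k=1: a=1, p=3, q=1
  k=2: a=1, p=5, q=2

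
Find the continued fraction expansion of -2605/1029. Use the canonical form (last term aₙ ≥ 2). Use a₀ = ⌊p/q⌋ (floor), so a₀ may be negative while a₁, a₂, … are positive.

[-3; 2, 7, 2, 2, 2, 5]

-2605 = -3×1029 + 482
1029 = 2×482 + 65
482 = 7×65 + 27
65 = 2×27 + 11
27 = 2×11 + 5
11 = 2×5 + 1
5 = 5×1 + 0  (stop)
So -2605/1029 = [-3; 2, 7, 2, 2, 2, 5].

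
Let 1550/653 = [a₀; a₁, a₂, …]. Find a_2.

1

1550 = 2·653 + 244   →  a_0 = 2
653 = 2·244 + 165   →  a_1 = 2
244 = 1·165 + 79   →  a_2 = 1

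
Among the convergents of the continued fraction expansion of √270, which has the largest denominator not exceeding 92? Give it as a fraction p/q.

723/44

√270 = [16; 2, 3, 6, 3, 2, 32, …] (period length 6).
Convergents:
  p_0/q_0 = 16/1
  p_1/q_1 = 33/2
  p_2/q_2 = 115/7
  p_3/q_3 = 723/44
  p_4/q_4 = 2284/139
q_3 = 44 ≤ 92 < 139 = q_4, so the answer is 723/44.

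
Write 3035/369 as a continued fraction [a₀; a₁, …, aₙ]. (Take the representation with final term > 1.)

3035 = 8·369 + 83
369 = 4·83 + 37
83 = 2·37 + 9
37 = 4·9 + 1
9 = 9·1 + 0  (stop)
So 3035/369 = [8; 4, 2, 4, 9].

[8; 4, 2, 4, 9]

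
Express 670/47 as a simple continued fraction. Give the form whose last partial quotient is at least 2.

670 = 14·47 + 12
47 = 3·12 + 11
12 = 1·11 + 1
11 = 11·1 + 0  (stop)
So 670/47 = [14; 3, 1, 11].

[14; 3, 1, 11]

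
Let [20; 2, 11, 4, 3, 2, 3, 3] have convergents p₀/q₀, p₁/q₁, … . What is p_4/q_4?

6246/305

Using pₖ = aₖpₖ₋₁ + pₖ₋₂, qₖ = aₖqₖ₋₁ + qₖ₋₂ (with p₋₁=1, p₋₂=0, q₋₁=0, q₋₂=1):
  k=0: a=20, p=20, q=1
  k=1: a=2, p=41, q=2
  k=2: a=11, p=471, q=23
  k=3: a=4, p=1925, q=94
  k=4: a=3, p=6246, q=305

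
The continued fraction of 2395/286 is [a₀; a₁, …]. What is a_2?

2395 = 8·286 + 107   →  a_0 = 8
286 = 2·107 + 72   →  a_1 = 2
107 = 1·72 + 35   →  a_2 = 1

1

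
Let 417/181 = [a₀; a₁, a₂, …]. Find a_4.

417 = 2·181 + 55   →  a_0 = 2
181 = 3·55 + 16   →  a_1 = 3
55 = 3·16 + 7   →  a_2 = 3
16 = 2·7 + 2   →  a_3 = 2
7 = 3·2 + 1   →  a_4 = 3

3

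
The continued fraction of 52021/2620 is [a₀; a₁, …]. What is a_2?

52021 = 19·2620 + 2241   →  a_0 = 19
2620 = 1·2241 + 379   →  a_1 = 1
2241 = 5·379 + 346   →  a_2 = 5

5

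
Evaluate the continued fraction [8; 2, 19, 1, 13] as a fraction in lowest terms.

4855/572

Using pₖ = aₖpₖ₋₁ + pₖ₋₂ and qₖ = aₖqₖ₋₁ + qₖ₋₂:
  k=0: a=8, p=8, q=1
  k=1: a=2, p=17, q=2
  k=2: a=19, p=331, q=39
  k=3: a=1, p=348, q=41
  k=4: a=13, p=4855, q=572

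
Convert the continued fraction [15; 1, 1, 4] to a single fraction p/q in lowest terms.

Using pₖ = aₖpₖ₋₁ + pₖ₋₂ and qₖ = aₖqₖ₋₁ + qₖ₋₂:
  k=0: a=15, p=15, q=1
  k=1: a=1, p=16, q=1
  k=2: a=1, p=31, q=2
  k=3: a=4, p=140, q=9

140/9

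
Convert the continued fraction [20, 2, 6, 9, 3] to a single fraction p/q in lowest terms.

Fold from the inside: start with 3/1.
  9 + 1/3 = 28/3
  6 + 3/28 = 171/28
  2 + 28/171 = 370/171
  20 + 171/370 = 7571/370

7571/370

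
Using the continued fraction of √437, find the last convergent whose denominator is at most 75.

√437 = [20; 1, 9, 2, 9, 1, 40, …] (period length 6).
Convergents:
  p_0/q_0 = 20/1
  p_1/q_1 = 21/1
  p_2/q_2 = 209/10
  p_3/q_3 = 439/21
  p_4/q_4 = 4160/199
q_3 = 21 ≤ 75 < 199 = q_4, so the answer is 439/21.

439/21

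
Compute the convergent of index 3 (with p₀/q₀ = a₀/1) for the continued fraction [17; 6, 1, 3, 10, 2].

Using pₖ = aₖpₖ₋₁ + pₖ₋₂, qₖ = aₖqₖ₋₁ + qₖ₋₂ (with p₋₁=1, p₋₂=0, q₋₁=0, q₋₂=1):
  k=0: a=17, p=17, q=1
  k=1: a=6, p=103, q=6
  k=2: a=1, p=120, q=7
  k=3: a=3, p=463, q=27

463/27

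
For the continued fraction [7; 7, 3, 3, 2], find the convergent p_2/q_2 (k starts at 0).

157/22

Using pₖ = aₖpₖ₋₁ + pₖ₋₂, qₖ = aₖqₖ₋₁ + qₖ₋₂ (with p₋₁=1, p₋₂=0, q₋₁=0, q₋₂=1):
  k=0: a=7, p=7, q=1
  k=1: a=7, p=50, q=7
  k=2: a=3, p=157, q=22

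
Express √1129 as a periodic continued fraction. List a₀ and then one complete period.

a₀ = ⌊√1129⌋ = 33.
With m₀=0, d₀=1 and mₖ₊₁ = dₖaₖ − mₖ, dₖ₊₁ = (n − mₖ₊₁²)/dₖ, aₖ₊₁ = ⌊(a₀+mₖ₊₁)/dₖ₊₁⌋:
  k=1: m=33, d=40, a=1
  k=2: m=7, d=27, a=1
  k=3: m=20, d=27, a=1
  k=4: m=7, d=40, a=1
  k=5: m=33, d=1, a=66
d=1 and a=2a₀=66 at k=5, so the next step gives (m, d) = (33, 40) again — its k=1 value — and the period has length 5.

[33; 1, 1, 1, 1, 66]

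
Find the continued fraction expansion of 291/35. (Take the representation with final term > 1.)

[8; 3, 5, 2]

291 = 8×35 + 11
35 = 3×11 + 2
11 = 5×2 + 1
2 = 2×1 + 0  (stop)
So 291/35 = [8; 3, 5, 2].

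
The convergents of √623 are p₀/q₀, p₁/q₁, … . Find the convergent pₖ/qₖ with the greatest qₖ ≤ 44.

624/25

√623 = [24; 1, 23, 1, 48, …] (period length 4).
Convergents:
  p_0/q_0 = 24/1
  p_1/q_1 = 25/1
  p_2/q_2 = 599/24
  p_3/q_3 = 624/25
  p_4/q_4 = 30551/1224
q_3 = 25 ≤ 44 < 1224 = q_4, so the answer is 624/25.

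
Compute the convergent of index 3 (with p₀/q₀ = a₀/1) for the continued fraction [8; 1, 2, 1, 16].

35/4

Using pₖ = aₖpₖ₋₁ + pₖ₋₂, qₖ = aₖqₖ₋₁ + qₖ₋₂ (with p₋₁=1, p₋₂=0, q₋₁=0, q₋₂=1):
  k=0: a=8, p=8, q=1
  k=1: a=1, p=9, q=1
  k=2: a=2, p=26, q=3
  k=3: a=1, p=35, q=4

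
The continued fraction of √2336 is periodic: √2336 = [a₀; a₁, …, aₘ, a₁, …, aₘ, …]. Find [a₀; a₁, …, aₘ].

a₀ = ⌊√2336⌋ = 48.
With m₀=0, d₀=1 and mₖ₊₁ = dₖaₖ − mₖ, dₖ₊₁ = (n − mₖ₊₁²)/dₖ, aₖ₊₁ = ⌊(a₀+mₖ₊₁)/dₖ₊₁⌋:
  k=1: m=48, d=32, a=3
  k=2: m=48, d=1, a=96
d=1 and a=2a₀=96 at k=2, so the next step gives (m, d) = (48, 32) again — its k=1 value — and the period has length 2.

[48; 3, 96]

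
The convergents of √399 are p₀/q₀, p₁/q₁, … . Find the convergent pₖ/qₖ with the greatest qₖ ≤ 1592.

31141/1559

√399 = [19; 1, 38, …] (period length 2).
Convergents:
  p_0/q_0 = 19/1
  p_1/q_1 = 20/1
  p_2/q_2 = 779/39
  p_3/q_3 = 799/40
  p_4/q_4 = 31141/1559
  p_5/q_5 = 31940/1599
q_4 = 1559 ≤ 1592 < 1599 = q_5, so the answer is 31141/1559.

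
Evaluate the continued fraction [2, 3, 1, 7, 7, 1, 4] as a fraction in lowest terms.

2775/1229

Using pₖ = aₖpₖ₋₁ + pₖ₋₂ and qₖ = aₖqₖ₋₁ + qₖ₋₂:
  k=0: a=2, p=2, q=1
  k=1: a=3, p=7, q=3
  k=2: a=1, p=9, q=4
  k=3: a=7, p=70, q=31
  k=4: a=7, p=499, q=221
  k=5: a=1, p=569, q=252
  k=6: a=4, p=2775, q=1229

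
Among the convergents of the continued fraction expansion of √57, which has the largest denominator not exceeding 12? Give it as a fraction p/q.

√57 = [7; 1, 1, 4, 1, 1, 14, …] (period length 6).
Convergents:
  p_0/q_0 = 7/1
  p_1/q_1 = 8/1
  p_2/q_2 = 15/2
  p_3/q_3 = 68/9
  p_4/q_4 = 83/11
  p_5/q_5 = 151/20
q_4 = 11 ≤ 12 < 20 = q_5, so the answer is 83/11.

83/11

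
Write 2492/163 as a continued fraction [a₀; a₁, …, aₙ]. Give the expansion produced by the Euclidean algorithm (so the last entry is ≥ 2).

[15; 3, 2, 7, 3]

2492 = 15*163 + 47
163 = 3*47 + 22
47 = 2*22 + 3
22 = 7*3 + 1
3 = 3*1 + 0  (stop)
So 2492/163 = [15; 3, 2, 7, 3].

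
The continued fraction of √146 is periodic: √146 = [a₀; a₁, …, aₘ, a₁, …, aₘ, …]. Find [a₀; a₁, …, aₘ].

[12; 12, 24]

a₀ = ⌊√146⌋ = 12.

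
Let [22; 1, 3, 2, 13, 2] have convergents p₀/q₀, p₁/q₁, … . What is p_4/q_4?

2756/121

Using pₖ = aₖpₖ₋₁ + pₖ₋₂, qₖ = aₖqₖ₋₁ + qₖ₋₂ (with p₋₁=1, p₋₂=0, q₋₁=0, q₋₂=1):
  k=0: a=22, p=22, q=1
  k=1: a=1, p=23, q=1
  k=2: a=3, p=91, q=4
  k=3: a=2, p=205, q=9
  k=4: a=13, p=2756, q=121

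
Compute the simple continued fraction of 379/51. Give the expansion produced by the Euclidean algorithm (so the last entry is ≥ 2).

[7; 2, 3, 7]

379 = 7*51 + 22
51 = 2*22 + 7
22 = 3*7 + 1
7 = 7*1 + 0  (stop)
So 379/51 = [7; 2, 3, 7].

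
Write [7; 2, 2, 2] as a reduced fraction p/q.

Fold from the inside: start with 2/1.
  2 + 1/2 = 5/2
  2 + 2/5 = 12/5
  7 + 5/12 = 89/12

89/12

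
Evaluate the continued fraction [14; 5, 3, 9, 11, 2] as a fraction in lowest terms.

Using pₖ = aₖpₖ₋₁ + pₖ₋₂ and qₖ = aₖqₖ₋₁ + qₖ₋₂:
  k=0: a=14, p=14, q=1
  k=1: a=5, p=71, q=5
  k=2: a=3, p=227, q=16
  k=3: a=9, p=2114, q=149
  k=4: a=11, p=23481, q=1655
  k=5: a=2, p=49076, q=3459

49076/3459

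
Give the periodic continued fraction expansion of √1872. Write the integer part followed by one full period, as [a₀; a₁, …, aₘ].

a₀ = ⌊√1872⌋ = 43.
With m₀=0, d₀=1 and mₖ₊₁ = dₖaₖ − mₖ, dₖ₊₁ = (n − mₖ₊₁²)/dₖ, aₖ₊₁ = ⌊(a₀+mₖ₊₁)/dₖ₊₁⌋:
  k=1: m=43, d=23, a=3
  k=2: m=26, d=52, a=1
  k=3: m=26, d=23, a=3
  k=4: m=43, d=1, a=86
d=1 and a=2a₀=86 at k=4, so the next step gives (m, d) = (43, 23) again — its k=1 value — and the period has length 4.

[43; 3, 1, 3, 86]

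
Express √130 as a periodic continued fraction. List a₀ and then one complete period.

a₀ = ⌊√130⌋ = 11.
With m₀=0, d₀=1 and mₖ₊₁ = dₖaₖ − mₖ, dₖ₊₁ = (n − mₖ₊₁²)/dₖ, aₖ₊₁ = ⌊(a₀+mₖ₊₁)/dₖ₊₁⌋:
  k=1: m=11, d=9, a=2
  k=2: m=7, d=9, a=2
  k=3: m=11, d=1, a=22
d=1 and a=2a₀=22 at k=3, so the next step gives (m, d) = (11, 9) again — its k=1 value — and the period has length 3.

[11; 2, 2, 22]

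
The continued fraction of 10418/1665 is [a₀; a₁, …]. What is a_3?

8

10418 = 6·1665 + 428   →  a_0 = 6
1665 = 3·428 + 381   →  a_1 = 3
428 = 1·381 + 47   →  a_2 = 1
381 = 8·47 + 5   →  a_3 = 8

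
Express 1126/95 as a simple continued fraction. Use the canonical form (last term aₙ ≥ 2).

1126 = 11·95 + 81
95 = 1·81 + 14
81 = 5·14 + 11
14 = 1·11 + 3
11 = 3·3 + 2
3 = 1·2 + 1
2 = 2·1 + 0  (stop)
So 1126/95 = [11; 1, 5, 1, 3, 1, 2].

[11; 1, 5, 1, 3, 1, 2]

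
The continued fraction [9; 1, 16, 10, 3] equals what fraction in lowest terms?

5269/530

Fold from the inside: start with 3/1.
  10 + 1/3 = 31/3
  16 + 3/31 = 499/31
  1 + 31/499 = 530/499
  9 + 499/530 = 5269/530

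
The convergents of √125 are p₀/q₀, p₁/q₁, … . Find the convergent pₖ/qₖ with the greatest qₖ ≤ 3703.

√125 = [11; 5, 1, 1, 5, 22, …] (period length 5).
Convergents:
  p_0/q_0 = 11/1
  p_1/q_1 = 56/5
  p_2/q_2 = 67/6
  p_3/q_3 = 123/11
  p_4/q_4 = 682/61
  p_5/q_5 = 15127/1353
  p_6/q_6 = 76317/6826
q_5 = 1353 ≤ 3703 < 6826 = q_6, so the answer is 15127/1353.

15127/1353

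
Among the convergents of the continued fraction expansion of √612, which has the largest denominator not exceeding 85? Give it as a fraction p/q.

√612 = [24; 1, 2, 1, 4, 1, 2, 1, 48, …] (period length 8).
Convergents:
  p_0/q_0 = 24/1
  p_1/q_1 = 25/1
  p_2/q_2 = 74/3
  p_3/q_3 = 99/4
  p_4/q_4 = 470/19
  p_5/q_5 = 569/23
  p_6/q_6 = 1608/65
  p_7/q_7 = 2177/88
q_6 = 65 ≤ 85 < 88 = q_7, so the answer is 1608/65.

1608/65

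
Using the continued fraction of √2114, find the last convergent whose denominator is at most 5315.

194534/4231

√2114 = [45; 1, 44, 1, 90, …] (period length 4).
Convergents:
  p_0/q_0 = 45/1
  p_1/q_1 = 46/1
  p_2/q_2 = 2069/45
  p_3/q_3 = 2115/46
  p_4/q_4 = 192419/4185
  p_5/q_5 = 194534/4231
  p_6/q_6 = 8751915/190349
q_5 = 4231 ≤ 5315 < 190349 = q_6, so the answer is 194534/4231.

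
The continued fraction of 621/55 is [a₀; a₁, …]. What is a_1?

621 = 11·55 + 16   →  a_0 = 11
55 = 3·16 + 7   →  a_1 = 3

3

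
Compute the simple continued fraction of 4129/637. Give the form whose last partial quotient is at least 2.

[6; 2, 13, 2, 1, 7]

4129 = 6*637 + 307
637 = 2*307 + 23
307 = 13*23 + 8
23 = 2*8 + 7
8 = 1*7 + 1
7 = 7*1 + 0  (stop)
So 4129/637 = [6; 2, 13, 2, 1, 7].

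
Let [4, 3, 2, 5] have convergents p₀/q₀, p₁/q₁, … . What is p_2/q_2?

Using pₖ = aₖpₖ₋₁ + pₖ₋₂, qₖ = aₖqₖ₋₁ + qₖ₋₂ (with p₋₁=1, p₋₂=0, q₋₁=0, q₋₂=1):
  k=0: a=4, p=4, q=1
  k=1: a=3, p=13, q=3
  k=2: a=2, p=30, q=7

30/7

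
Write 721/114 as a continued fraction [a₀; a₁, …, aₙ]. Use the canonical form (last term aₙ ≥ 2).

[6; 3, 12, 3]

721 = 6·114 + 37
114 = 3·37 + 3
37 = 12·3 + 1
3 = 3·1 + 0  (stop)
So 721/114 = [6; 3, 12, 3].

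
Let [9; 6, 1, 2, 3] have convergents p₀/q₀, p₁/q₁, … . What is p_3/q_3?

183/20

Using pₖ = aₖpₖ₋₁ + pₖ₋₂, qₖ = aₖqₖ₋₁ + qₖ₋₂ (with p₋₁=1, p₋₂=0, q₋₁=0, q₋₂=1):
  k=0: a=9, p=9, q=1
  k=1: a=6, p=55, q=6
  k=2: a=1, p=64, q=7
  k=3: a=2, p=183, q=20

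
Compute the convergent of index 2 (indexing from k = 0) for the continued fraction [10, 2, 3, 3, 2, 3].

Using pₖ = aₖpₖ₋₁ + pₖ₋₂, qₖ = aₖqₖ₋₁ + qₖ₋₂ (with p₋₁=1, p₋₂=0, q₋₁=0, q₋₂=1):
  k=0: a=10, p=10, q=1
  k=1: a=2, p=21, q=2
  k=2: a=3, p=73, q=7

73/7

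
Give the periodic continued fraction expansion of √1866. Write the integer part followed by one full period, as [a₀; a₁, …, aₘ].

a₀ = ⌊√1866⌋ = 43.

[43; 5, 14, 5, 86]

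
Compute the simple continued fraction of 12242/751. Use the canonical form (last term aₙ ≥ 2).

[16; 3, 3, 10, 2, 3]

12242 = 16*751 + 226
751 = 3*226 + 73
226 = 3*73 + 7
73 = 10*7 + 3
7 = 2*3 + 1
3 = 3*1 + 0  (stop)
So 12242/751 = [16; 3, 3, 10, 2, 3].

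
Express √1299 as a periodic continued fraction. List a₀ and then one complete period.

[36; 24, 72]

a₀ = ⌊√1299⌋ = 36.
With m₀=0, d₀=1 and mₖ₊₁ = dₖaₖ − mₖ, dₖ₊₁ = (n − mₖ₊₁²)/dₖ, aₖ₊₁ = ⌊(a₀+mₖ₊₁)/dₖ₊₁⌋:
  k=1: m=36, d=3, a=24
  k=2: m=36, d=1, a=72
d=1 and a=2a₀=72 at k=2, so the next step gives (m, d) = (36, 3) again — its k=1 value — and the period has length 2.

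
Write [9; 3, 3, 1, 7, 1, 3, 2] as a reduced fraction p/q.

9307/1000

Using pₖ = aₖpₖ₋₁ + pₖ₋₂ and qₖ = aₖqₖ₋₁ + qₖ₋₂:
  k=0: a=9, p=9, q=1
  k=1: a=3, p=28, q=3
  k=2: a=3, p=93, q=10
  k=3: a=1, p=121, q=13
  k=4: a=7, p=940, q=101
  k=5: a=1, p=1061, q=114
  k=6: a=3, p=4123, q=443
  k=7: a=2, p=9307, q=1000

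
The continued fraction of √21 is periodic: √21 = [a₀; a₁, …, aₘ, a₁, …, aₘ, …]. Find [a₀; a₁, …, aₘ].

[4; 1, 1, 2, 1, 1, 8]

a₀ = ⌊√21⌋ = 4.
With m₀=0, d₀=1 and mₖ₊₁ = dₖaₖ − mₖ, dₖ₊₁ = (n − mₖ₊₁²)/dₖ, aₖ₊₁ = ⌊(a₀+mₖ₊₁)/dₖ₊₁⌋:
  k=1: m=4, d=5, a=1
  k=2: m=1, d=4, a=1
  k=3: m=3, d=3, a=2
  k=4: m=3, d=4, a=1
  k=5: m=1, d=5, a=1
  k=6: m=4, d=1, a=8
d=1 and a=2a₀=8 at k=6, so the next step gives (m, d) = (4, 5) again — its k=1 value — and the period has length 6.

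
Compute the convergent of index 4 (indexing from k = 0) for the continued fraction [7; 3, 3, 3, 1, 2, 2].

Using pₖ = aₖpₖ₋₁ + pₖ₋₂, qₖ = aₖqₖ₋₁ + qₖ₋₂ (with p₋₁=1, p₋₂=0, q₋₁=0, q₋₂=1):
  k=0: a=7, p=7, q=1
  k=1: a=3, p=22, q=3
  k=2: a=3, p=73, q=10
  k=3: a=3, p=241, q=33
  k=4: a=1, p=314, q=43

314/43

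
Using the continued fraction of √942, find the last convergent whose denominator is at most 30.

399/13

√942 = [30; 1, 2, 4, 20, 4, 2, 1, 60, …] (period length 8).
Convergents:
  p_0/q_0 = 30/1
  p_1/q_1 = 31/1
  p_2/q_2 = 92/3
  p_3/q_3 = 399/13
  p_4/q_4 = 8072/263
q_3 = 13 ≤ 30 < 263 = q_4, so the answer is 399/13.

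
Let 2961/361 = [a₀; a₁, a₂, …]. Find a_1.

4

2961 = 8·361 + 73   →  a_0 = 8
361 = 4·73 + 69   →  a_1 = 4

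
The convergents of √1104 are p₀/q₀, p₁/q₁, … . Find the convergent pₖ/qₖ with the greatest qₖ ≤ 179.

√1104 = [33; 4, 2, 2, 2, 4, 66, …] (period length 6).
Convergents:
  p_0/q_0 = 33/1
  p_1/q_1 = 133/4
  p_2/q_2 = 299/9
  p_3/q_3 = 731/22
  p_4/q_4 = 1761/53
  p_5/q_5 = 7775/234
q_4 = 53 ≤ 179 < 234 = q_5, so the answer is 1761/53.

1761/53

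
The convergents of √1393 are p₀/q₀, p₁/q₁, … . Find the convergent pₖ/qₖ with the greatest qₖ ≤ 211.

√1393 = [37; 3, 10, 3, 74, …] (period length 4).
Convergents:
  p_0/q_0 = 37/1
  p_1/q_1 = 112/3
  p_2/q_2 = 1157/31
  p_3/q_3 = 3583/96
  p_4/q_4 = 266299/7135
q_3 = 96 ≤ 211 < 7135 = q_4, so the answer is 3583/96.

3583/96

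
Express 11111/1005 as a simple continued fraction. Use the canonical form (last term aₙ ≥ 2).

11111 = 11×1005 + 56
1005 = 17×56 + 53
56 = 1×53 + 3
53 = 17×3 + 2
3 = 1×2 + 1
2 = 2×1 + 0  (stop)
So 11111/1005 = [11; 17, 1, 17, 1, 2].

[11; 17, 1, 17, 1, 2]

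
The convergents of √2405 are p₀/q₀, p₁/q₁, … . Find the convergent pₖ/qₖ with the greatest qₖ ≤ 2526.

58898/1201

√2405 = [49; 24, 1, 1, 24, 98, …] (period length 5).
Convergents:
  p_0/q_0 = 49/1
  p_1/q_1 = 1177/24
  p_2/q_2 = 1226/25
  p_3/q_3 = 2403/49
  p_4/q_4 = 58898/1201
  p_5/q_5 = 5774407/117747
q_4 = 1201 ≤ 2526 < 117747 = q_5, so the answer is 58898/1201.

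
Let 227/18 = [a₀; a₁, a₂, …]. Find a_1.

1

227 = 12·18 + 11   →  a_0 = 12
18 = 1·11 + 7   →  a_1 = 1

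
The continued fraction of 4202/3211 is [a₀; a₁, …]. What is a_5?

1

4202 = 1·3211 + 991   →  a_0 = 1
3211 = 3·991 + 238   →  a_1 = 3
991 = 4·238 + 39   →  a_2 = 4
238 = 6·39 + 4   →  a_3 = 6
39 = 9·4 + 3   →  a_4 = 9
4 = 1·3 + 1   →  a_5 = 1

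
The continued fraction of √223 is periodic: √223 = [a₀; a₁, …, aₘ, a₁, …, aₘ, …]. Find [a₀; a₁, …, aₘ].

a₀ = ⌊√223⌋ = 14.
With m₀=0, d₀=1 and mₖ₊₁ = dₖaₖ − mₖ, dₖ₊₁ = (n − mₖ₊₁²)/dₖ, aₖ₊₁ = ⌊(a₀+mₖ₊₁)/dₖ₊₁⌋:
  k=1: m=14, d=27, a=1
  k=2: m=13, d=2, a=13
  k=3: m=13, d=27, a=1
  k=4: m=14, d=1, a=28
d=1 and a=2a₀=28 at k=4, so the next step gives (m, d) = (14, 27) again — its k=1 value — and the period has length 4.

[14; 1, 13, 1, 28]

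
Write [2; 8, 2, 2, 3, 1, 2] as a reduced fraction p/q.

Fold from the inside: start with 2/1.
  1 + 1/2 = 3/2
  3 + 2/3 = 11/3
  2 + 3/11 = 25/11
  2 + 11/25 = 61/25
  8 + 25/61 = 513/61
  2 + 61/513 = 1087/513

1087/513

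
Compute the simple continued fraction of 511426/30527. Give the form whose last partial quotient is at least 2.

[16; 1, 3, 19, 14, 9, 3]

511426 = 16*30527 + 22994
30527 = 1*22994 + 7533
22994 = 3*7533 + 395
7533 = 19*395 + 28
395 = 14*28 + 3
28 = 9*3 + 1
3 = 3*1 + 0  (stop)
So 511426/30527 = [16; 1, 3, 19, 14, 9, 3].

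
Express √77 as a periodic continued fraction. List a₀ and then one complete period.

a₀ = ⌊√77⌋ = 8.
With m₀=0, d₀=1 and mₖ₊₁ = dₖaₖ − mₖ, dₖ₊₁ = (n − mₖ₊₁²)/dₖ, aₖ₊₁ = ⌊(a₀+mₖ₊₁)/dₖ₊₁⌋:
  k=1: m=8, d=13, a=1
  k=2: m=5, d=4, a=3
  k=3: m=7, d=7, a=2
  k=4: m=7, d=4, a=3
  k=5: m=5, d=13, a=1
  k=6: m=8, d=1, a=16
d=1 and a=2a₀=16 at k=6, so the next step gives (m, d) = (8, 13) again — its k=1 value — and the period has length 6.

[8; 1, 3, 2, 3, 1, 16]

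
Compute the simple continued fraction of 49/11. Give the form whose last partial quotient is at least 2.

49 = 4·11 + 5
11 = 2·5 + 1
5 = 5·1 + 0  (stop)
So 49/11 = [4; 2, 5].

[4; 2, 5]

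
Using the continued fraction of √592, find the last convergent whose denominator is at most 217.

√592 = [24; 3, 48, …] (period length 2).
Convergents:
  p_0/q_0 = 24/1
  p_1/q_1 = 73/3
  p_2/q_2 = 3528/145
  p_3/q_3 = 10657/438
q_2 = 145 ≤ 217 < 438 = q_3, so the answer is 3528/145.

3528/145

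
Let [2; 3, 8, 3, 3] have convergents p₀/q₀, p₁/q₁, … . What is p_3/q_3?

181/78

Using pₖ = aₖpₖ₋₁ + pₖ₋₂, qₖ = aₖqₖ₋₁ + qₖ₋₂ (with p₋₁=1, p₋₂=0, q₋₁=0, q₋₂=1):
  k=0: a=2, p=2, q=1
  k=1: a=3, p=7, q=3
  k=2: a=8, p=58, q=25
  k=3: a=3, p=181, q=78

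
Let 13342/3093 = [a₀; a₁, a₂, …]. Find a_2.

5

13342 = 4·3093 + 970   →  a_0 = 4
3093 = 3·970 + 183   →  a_1 = 3
970 = 5·183 + 55   →  a_2 = 5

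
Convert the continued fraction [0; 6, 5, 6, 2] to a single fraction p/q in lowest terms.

Using pₖ = aₖpₖ₋₁ + pₖ₋₂ and qₖ = aₖqₖ₋₁ + qₖ₋₂:
  k=0: a=0, p=0, q=1
  k=1: a=6, p=1, q=6
  k=2: a=5, p=5, q=31
  k=3: a=6, p=31, q=192
  k=4: a=2, p=67, q=415

67/415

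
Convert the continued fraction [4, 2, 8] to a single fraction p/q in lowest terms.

76/17

Using pₖ = aₖpₖ₋₁ + pₖ₋₂ and qₖ = aₖqₖ₋₁ + qₖ₋₂:
  k=0: a=4, p=4, q=1
  k=1: a=2, p=9, q=2
  k=2: a=8, p=76, q=17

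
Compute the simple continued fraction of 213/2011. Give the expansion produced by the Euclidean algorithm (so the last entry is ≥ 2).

[0; 9, 2, 3, 1, 3, 6]

213 = 0×2011 + 213
2011 = 9×213 + 94
213 = 2×94 + 25
94 = 3×25 + 19
25 = 1×19 + 6
19 = 3×6 + 1
6 = 6×1 + 0  (stop)
So 213/2011 = [0; 9, 2, 3, 1, 3, 6].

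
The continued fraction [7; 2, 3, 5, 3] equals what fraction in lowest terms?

Using pₖ = aₖpₖ₋₁ + pₖ₋₂ and qₖ = aₖqₖ₋₁ + qₖ₋₂:
  k=0: a=7, p=7, q=1
  k=1: a=2, p=15, q=2
  k=2: a=3, p=52, q=7
  k=3: a=5, p=275, q=37
  k=4: a=3, p=877, q=118

877/118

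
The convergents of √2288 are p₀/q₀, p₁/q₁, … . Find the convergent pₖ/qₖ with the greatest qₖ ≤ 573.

27217/569

√2288 = [47; 1, 4, 1, 94, …] (period length 4).
Convergents:
  p_0/q_0 = 47/1
  p_1/q_1 = 48/1
  p_2/q_2 = 239/5
  p_3/q_3 = 287/6
  p_4/q_4 = 27217/569
  p_5/q_5 = 27504/575
q_4 = 569 ≤ 573 < 575 = q_5, so the answer is 27217/569.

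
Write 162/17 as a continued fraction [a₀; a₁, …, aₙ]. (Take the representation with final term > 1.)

[9; 1, 1, 8]

162 = 9·17 + 9
17 = 1·9 + 8
9 = 1·8 + 1
8 = 8·1 + 0  (stop)
So 162/17 = [9; 1, 1, 8].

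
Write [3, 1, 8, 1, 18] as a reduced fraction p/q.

Using pₖ = aₖpₖ₋₁ + pₖ₋₂ and qₖ = aₖqₖ₋₁ + qₖ₋₂:
  k=0: a=3, p=3, q=1
  k=1: a=1, p=4, q=1
  k=2: a=8, p=35, q=9
  k=3: a=1, p=39, q=10
  k=4: a=18, p=737, q=189

737/189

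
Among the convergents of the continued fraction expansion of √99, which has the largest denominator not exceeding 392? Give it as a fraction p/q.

√99 = [9; 1, 18, …] (period length 2).
Convergents:
  p_0/q_0 = 9/1
  p_1/q_1 = 10/1
  p_2/q_2 = 189/19
  p_3/q_3 = 199/20
  p_4/q_4 = 3771/379
  p_5/q_5 = 3970/399
q_4 = 379 ≤ 392 < 399 = q_5, so the answer is 3771/379.

3771/379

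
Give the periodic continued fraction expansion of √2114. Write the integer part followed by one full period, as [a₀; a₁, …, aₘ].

a₀ = ⌊√2114⌋ = 45.
With m₀=0, d₀=1 and mₖ₊₁ = dₖaₖ − mₖ, dₖ₊₁ = (n − mₖ₊₁²)/dₖ, aₖ₊₁ = ⌊(a₀+mₖ₊₁)/dₖ₊₁⌋:
  k=1: m=45, d=89, a=1
  k=2: m=44, d=2, a=44
  k=3: m=44, d=89, a=1
  k=4: m=45, d=1, a=90
d=1 and a=2a₀=90 at k=4, so the next step gives (m, d) = (45, 89) again — its k=1 value — and the period has length 4.

[45; 1, 44, 1, 90]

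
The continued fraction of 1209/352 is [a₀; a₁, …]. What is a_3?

1209 = 3·352 + 153   →  a_0 = 3
352 = 2·153 + 46   →  a_1 = 2
153 = 3·46 + 15   →  a_2 = 3
46 = 3·15 + 1   →  a_3 = 3

3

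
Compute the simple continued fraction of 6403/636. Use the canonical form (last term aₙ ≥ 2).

[10; 14, 1, 3, 1, 3, 2]

6403 = 10×636 + 43
636 = 14×43 + 34
43 = 1×34 + 9
34 = 3×9 + 7
9 = 1×7 + 2
7 = 3×2 + 1
2 = 2×1 + 0  (stop)
So 6403/636 = [10; 14, 1, 3, 1, 3, 2].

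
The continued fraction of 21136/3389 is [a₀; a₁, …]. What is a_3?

2

21136 = 6·3389 + 802   →  a_0 = 6
3389 = 4·802 + 181   →  a_1 = 4
802 = 4·181 + 78   →  a_2 = 4
181 = 2·78 + 25   →  a_3 = 2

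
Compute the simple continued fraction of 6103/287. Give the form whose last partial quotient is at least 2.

[21; 3, 1, 3, 2, 8]

6103 = 21·287 + 76
287 = 3·76 + 59
76 = 1·59 + 17
59 = 3·17 + 8
17 = 2·8 + 1
8 = 8·1 + 0  (stop)
So 6103/287 = [21; 3, 1, 3, 2, 8].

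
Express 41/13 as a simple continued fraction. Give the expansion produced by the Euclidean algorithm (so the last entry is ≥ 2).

41 = 3*13 + 2
13 = 6*2 + 1
2 = 2*1 + 0  (stop)
So 41/13 = [3; 6, 2].

[3; 6, 2]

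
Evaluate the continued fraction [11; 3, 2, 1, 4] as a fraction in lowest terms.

Fold from the inside: start with 4/1.
  1 + 1/4 = 5/4
  2 + 4/5 = 14/5
  3 + 5/14 = 47/14
  11 + 14/47 = 531/47

531/47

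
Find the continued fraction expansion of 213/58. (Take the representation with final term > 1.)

[3; 1, 2, 19]

213 = 3×58 + 39
58 = 1×39 + 19
39 = 2×19 + 1
19 = 19×1 + 0  (stop)
So 213/58 = [3; 1, 2, 19].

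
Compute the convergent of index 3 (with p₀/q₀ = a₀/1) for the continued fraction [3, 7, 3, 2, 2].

160/51

Using pₖ = aₖpₖ₋₁ + pₖ₋₂, qₖ = aₖqₖ₋₁ + qₖ₋₂ (with p₋₁=1, p₋₂=0, q₋₁=0, q₋₂=1):
  k=0: a=3, p=3, q=1
  k=1: a=7, p=22, q=7
  k=2: a=3, p=69, q=22
  k=3: a=2, p=160, q=51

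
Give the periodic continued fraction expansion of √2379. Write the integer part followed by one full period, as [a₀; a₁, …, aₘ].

[48; 1, 3, 2, 3, 1, 96]

a₀ = ⌊√2379⌋ = 48.
With m₀=0, d₀=1 and mₖ₊₁ = dₖaₖ − mₖ, dₖ₊₁ = (n − mₖ₊₁²)/dₖ, aₖ₊₁ = ⌊(a₀+mₖ₊₁)/dₖ₊₁⌋:
  k=1: m=48, d=75, a=1
  k=2: m=27, d=22, a=3
  k=3: m=39, d=39, a=2
  k=4: m=39, d=22, a=3
  k=5: m=27, d=75, a=1
  k=6: m=48, d=1, a=96
d=1 and a=2a₀=96 at k=6, so the next step gives (m, d) = (48, 75) again — its k=1 value — and the period has length 6.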